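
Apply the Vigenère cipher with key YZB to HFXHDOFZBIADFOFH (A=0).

FEYFCPDYCGZEDNGF

Repeat the key across the message: YZBYZBYZBYZBYZBY
H(7)+Y(24): 31≡5 → F
F(5)+Z(25): 30≡4 → E
X(23)+B(1): 24 → Y
H(7)+Y(24): 31≡5 → F
D(3)+Z(25): 28≡2 → C
O(14)+B(1): 15 → P
F(5)+Y(24): 29≡3 → D
Z(25)+Z(25): 50≡24 → Y
B(1)+B(1): 2 → C
I(8)+Y(24): 32≡6 → G
A(0)+Z(25): 25 → Z
D(3)+B(1): 4 → E
F(5)+Y(24): 29≡3 → D
O(14)+Z(25): 39≡13 → N
F(5)+B(1): 6 → G
H(7)+Y(24): 31≡5 → F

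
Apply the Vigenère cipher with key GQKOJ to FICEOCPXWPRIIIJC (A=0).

Repeat the key across the message: GQKOJGQKOJGQKOJG
F(5)+G(6): 11 → L
I(8)+Q(16): 24 → Y
C(2)+K(10): 12 → M
E(4)+O(14): 18 → S
O(14)+J(9): 23 → X
C(2)+G(6): 8 → I
P(15)+Q(16): 31≡5 → F
X(23)+K(10): 33≡7 → H
W(22)+O(14): 36≡10 → K
P(15)+J(9): 24 → Y
R(17)+G(6): 23 → X
I(8)+Q(16): 24 → Y
I(8)+K(10): 18 → S
I(8)+O(14): 22 → W
J(9)+J(9): 18 → S
C(2)+G(6): 8 → I

LYMSXIFHKYXYSWSI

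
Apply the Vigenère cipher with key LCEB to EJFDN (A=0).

PLJEY

Repeat the key across the message: LCEBL
E(4)+L(11): 15 → P
J(9)+C(2): 11 → L
F(5)+E(4): 9 → J
D(3)+B(1): 4 → E
N(13)+L(11): 24 → Y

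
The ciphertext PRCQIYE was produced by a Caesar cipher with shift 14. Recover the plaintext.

P(15): 15−14=1 → B
R(17): 17−14=3 → D
C(2): 2−14=-12≡14 → O
Q(16): 16−14=2 → C
I(8): 8−14=-6≡20 → U
Y(24): 24−14=10 → K
E(4): 4−14=-10≡16 → Q

BDOCUKQ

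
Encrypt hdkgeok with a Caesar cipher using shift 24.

fbiecmi

h(7): 7+24=31≡5 → f
d(3): 3+24=27≡1 → b
k(10): 10+24=34≡8 → i
g(6): 6+24=30≡4 → e
e(4): 4+24=28≡2 → c
o(14): 14+24=38≡12 → m
k(10): 10+24=34≡8 → i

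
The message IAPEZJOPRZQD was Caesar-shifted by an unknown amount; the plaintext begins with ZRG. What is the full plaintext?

ZRGVQAFGIQHU

From the crib: I(8)−Z(25)=-17≡9, so the shift is 9.
Subtract 9 from each ciphertext letter:
I(8): 8−9=-1≡25 → Z
A(0): 0−9=-9≡17 → R
P(15): 15−9=6 → G
E(4): 4−9=-5≡21 → V
Z(25): 25−9=16 → Q
J(9): 9−9=0 → A
O(14): 14−9=5 → F
P(15): 15−9=6 → G
R(17): 17−9=8 → I
Z(25): 25−9=16 → Q
Q(16): 16−9=7 → H
D(3): 3−9=-6≡20 → U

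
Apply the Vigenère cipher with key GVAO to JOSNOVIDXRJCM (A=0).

PJSBUQIRDMJQS

Repeat the key across the message: GVAOGVAOGVAOG
J(9)+G(6): 15 → P
O(14)+V(21): 35≡9 → J
S(18)+A(0): 18 → S
N(13)+O(14): 27≡1 → B
O(14)+G(6): 20 → U
V(21)+V(21): 42≡16 → Q
I(8)+A(0): 8 → I
D(3)+O(14): 17 → R
X(23)+G(6): 29≡3 → D
R(17)+V(21): 38≡12 → M
J(9)+A(0): 9 → J
C(2)+O(14): 16 → Q
M(12)+G(6): 18 → S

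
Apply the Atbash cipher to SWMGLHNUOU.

HDNTOSMFLF

S(18) → H(7)
W(22) → D(3)
M(12) → N(13)
G(6) → T(19)
L(11) → O(14)
H(7) → S(18)
N(13) → M(12)
U(20) → F(5)
O(14) → L(11)
U(20) → F(5)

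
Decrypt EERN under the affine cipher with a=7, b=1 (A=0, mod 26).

TTGY

The inverse of 7 mod 26 is 15, since 7·15=105≡1. Apply D(y)=15·(y−1) mod 26:
E(4): 15·(4−1)=45≡19 → T
E(4): 15·(4−1)=45≡19 → T
R(17): 15·(17−1)=240≡6 → G
N(13): 15·(13−1)=180≡24 → Y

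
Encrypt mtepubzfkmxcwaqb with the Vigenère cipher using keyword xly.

Repeat the key across the message: xlyxlyxlyxlyxlyx
m(12)+x(23): 35≡9 → j
t(19)+l(11): 30≡4 → e
e(4)+y(24): 28≡2 → c
p(15)+x(23): 38≡12 → m
u(20)+l(11): 31≡5 → f
b(1)+y(24): 25 → z
z(25)+x(23): 48≡22 → w
f(5)+l(11): 16 → q
k(10)+y(24): 34≡8 → i
m(12)+x(23): 35≡9 → j
x(23)+l(11): 34≡8 → i
c(2)+y(24): 26≡0 → a
w(22)+x(23): 45≡19 → t
a(0)+l(11): 11 → l
q(16)+y(24): 40≡14 → o
b(1)+x(23): 24 → y

jecmfzwqijiatloy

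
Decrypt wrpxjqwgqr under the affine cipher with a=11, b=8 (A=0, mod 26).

The inverse of 11 mod 26 is 19, since 11·19=209≡1. Apply D(y)=19·(y−8) mod 26:
w(22): 19·(22−8)=266≡6 → g
r(17): 19·(17−8)=171≡15 → p
p(15): 19·(15−8)=133≡3 → d
x(23): 19·(23−8)=285≡25 → z
j(9): 19·(9−8)=19 → t
q(16): 19·(16−8)=152≡22 → w
w(22): 19·(22−8)=266≡6 → g
g(6): 19·(6−8)=-38≡14 → o
q(16): 19·(16−8)=152≡22 → w
r(17): 19·(17−8)=171≡15 → p

gpdztwgowp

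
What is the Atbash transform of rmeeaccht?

r(17) → i(8)
m(12) → n(13)
e(4) → v(21)
e(4) → v(21)
a(0) → z(25)
c(2) → x(23)
c(2) → x(23)
h(7) → s(18)
t(19) → g(6)

invvzxxsg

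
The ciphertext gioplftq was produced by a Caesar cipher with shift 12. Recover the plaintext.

uwcdzthe

g(6): 6−12=-6≡20 → u
i(8): 8−12=-4≡22 → w
o(14): 14−12=2 → c
p(15): 15−12=3 → d
l(11): 11−12=-1≡25 → z
f(5): 5−12=-7≡19 → t
t(19): 19−12=7 → h
q(16): 16−12=4 → e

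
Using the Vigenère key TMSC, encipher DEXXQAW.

WQPZJMO

Repeat the key across the message: TMSCTMS
D(3)+T(19): 22 → W
E(4)+M(12): 16 → Q
X(23)+S(18): 41≡15 → P
X(23)+C(2): 25 → Z
Q(16)+T(19): 35≡9 → J
A(0)+M(12): 12 → M
W(22)+S(18): 40≡14 → O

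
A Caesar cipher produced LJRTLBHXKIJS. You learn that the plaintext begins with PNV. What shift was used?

From the crib: L(11)−P(15)=-4≡22, so the shift is 22.

22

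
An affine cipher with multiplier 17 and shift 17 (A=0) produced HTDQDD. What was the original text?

The inverse of 17 mod 26 is 23, since 17·23=391≡1. Apply D(y)=23·(y−17) mod 26:
H(7): 23·(7−17)=-230≡4 → E
T(19): 23·(19−17)=46≡20 → U
D(3): 23·(3−17)=-322≡16 → Q
Q(16): 23·(16−17)=-23≡3 → D
D(3): 23·(3−17)=-322≡16 → Q
D(3): 23·(3−17)=-322≡16 → Q

EUQDQQ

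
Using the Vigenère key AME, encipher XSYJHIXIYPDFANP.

Repeat the key across the message: AMEAMEAMEAMEAME
X(23)+A(0): 23 → X
S(18)+M(12): 30≡4 → E
Y(24)+E(4): 28≡2 → C
J(9)+A(0): 9 → J
H(7)+M(12): 19 → T
I(8)+E(4): 12 → M
X(23)+A(0): 23 → X
I(8)+M(12): 20 → U
Y(24)+E(4): 28≡2 → C
P(15)+A(0): 15 → P
D(3)+M(12): 15 → P
F(5)+E(4): 9 → J
A(0)+A(0): 0 → A
N(13)+M(12): 25 → Z
P(15)+E(4): 19 → T

XECJTMXUCPPJAZT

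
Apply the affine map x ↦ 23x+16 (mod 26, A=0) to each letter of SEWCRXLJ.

OECKRZJP

S(18): 23·18+16=430≡14 → O
E(4): 23·4+16=108≡4 → E
W(22): 23·22+16=522≡2 → C
C(2): 23·2+16=62≡10 → K
R(17): 23·17+16=407≡17 → R
X(23): 23·23+16=545≡25 → Z
L(11): 23·11+16=269≡9 → J
J(9): 23·9+16=223≡15 → P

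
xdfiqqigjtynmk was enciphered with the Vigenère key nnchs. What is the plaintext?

kqdbydvecblakd

Repeat the key across the ciphertext: nnchsnnchsnnch
x(23)−n(13): 10 → k
d(3)−n(13): -10≡16 → q
f(5)−c(2): 3 → d
i(8)−h(7): 1 → b
q(16)−s(18): -2≡24 → y
q(16)−n(13): 3 → d
i(8)−n(13): -5≡21 → v
g(6)−c(2): 4 → e
j(9)−h(7): 2 → c
t(19)−s(18): 1 → b
y(24)−n(13): 11 → l
n(13)−n(13): 0 → a
m(12)−c(2): 10 → k
k(10)−h(7): 3 → d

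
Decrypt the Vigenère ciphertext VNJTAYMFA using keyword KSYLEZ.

Repeat the key across the ciphertext: KSYLEZKSY
V(21)−K(10): 11 → L
N(13)−S(18): -5≡21 → V
J(9)−Y(24): -15≡11 → L
T(19)−L(11): 8 → I
A(0)−E(4): -4≡22 → W
Y(24)−Z(25): -1≡25 → Z
M(12)−K(10): 2 → C
F(5)−S(18): -13≡13 → N
A(0)−Y(24): -24≡2 → C

LVLIWZCNC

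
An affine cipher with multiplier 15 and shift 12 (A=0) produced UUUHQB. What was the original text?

EEERCB

The inverse of 15 mod 26 is 7, since 15·7=105≡1. Apply D(y)=7·(y−12) mod 26:
U(20): 7·(20−12)=56≡4 → E
U(20): 7·(20−12)=56≡4 → E
U(20): 7·(20−12)=56≡4 → E
H(7): 7·(7−12)=-35≡17 → R
Q(16): 7·(16−12)=28≡2 → C
B(1): 7·(1−12)=-77≡1 → B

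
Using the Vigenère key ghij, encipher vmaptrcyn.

Repeat the key across the message: ghijghijg
v(21)+g(6): 27≡1 → b
m(12)+h(7): 19 → t
a(0)+i(8): 8 → i
p(15)+j(9): 24 → y
t(19)+g(6): 25 → z
r(17)+h(7): 24 → y
c(2)+i(8): 10 → k
y(24)+j(9): 33≡7 → h
n(13)+g(6): 19 → t

btiyzykht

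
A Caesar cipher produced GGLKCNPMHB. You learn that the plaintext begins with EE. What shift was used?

2

From the crib: G(6)−E(4)=2, so the shift is 2.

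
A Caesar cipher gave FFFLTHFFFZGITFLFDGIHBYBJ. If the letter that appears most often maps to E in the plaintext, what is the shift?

The most frequent ciphertext letter is F (appears 8 times).
F is position 5; E is position 4.
Shift = 1.

1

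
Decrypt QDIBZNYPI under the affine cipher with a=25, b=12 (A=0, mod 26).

WJELNZOXE

The inverse of 25 mod 26 is 25, since 25·25=625≡1. Apply D(y)=25·(y−12) mod 26:
Q(16): 25·(16−12)=100≡22 → W
D(3): 25·(3−12)=-225≡9 → J
I(8): 25·(8−12)=-100≡4 → E
B(1): 25·(1−12)=-275≡11 → L
Z(25): 25·(25−12)=325≡13 → N
N(13): 25·(13−12)=25 → Z
Y(24): 25·(24−12)=300≡14 → O
P(15): 25·(15−12)=75≡23 → X
I(8): 25·(8−12)=-100≡4 → E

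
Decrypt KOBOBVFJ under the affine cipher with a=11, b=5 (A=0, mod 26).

The inverse of 11 mod 26 is 19, since 11·19=209≡1. Apply D(y)=19·(y−5) mod 26:
K(10): 19·(10−5)=95≡17 → R
O(14): 19·(14−5)=171≡15 → P
B(1): 19·(1−5)=-76≡2 → C
O(14): 19·(14−5)=171≡15 → P
B(1): 19·(1−5)=-76≡2 → C
V(21): 19·(21−5)=304≡18 → S
F(5): 19·(5−5)=0 → A
J(9): 19·(9−5)=76≡24 → Y

RPCPCSAY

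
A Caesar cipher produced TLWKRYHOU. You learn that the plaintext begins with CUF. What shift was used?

17

From the crib: T(19)−C(2)=17, so the shift is 17.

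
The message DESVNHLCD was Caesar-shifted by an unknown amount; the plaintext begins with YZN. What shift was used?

From the crib: D(3)−Y(24)=-21≡5, so the shift is 5.

5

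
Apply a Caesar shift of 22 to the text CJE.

YFA

C(2): 2+22=24 → Y
J(9): 9+22=31≡5 → F
E(4): 4+22=26≡0 → A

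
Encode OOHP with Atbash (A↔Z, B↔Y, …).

LLSK

O(14) → L(11)
O(14) → L(11)
H(7) → S(18)
P(15) → K(10)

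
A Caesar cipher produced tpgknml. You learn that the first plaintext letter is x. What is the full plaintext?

xtkorqp

From the crib: t(19)−x(23)=-4≡22, so the shift is 22.
Subtract 22 from each ciphertext letter:
t(19): 19−22=-3≡23 → x
p(15): 15−22=-7≡19 → t
g(6): 6−22=-16≡10 → k
k(10): 10−22=-12≡14 → o
n(13): 13−22=-9≡17 → r
m(12): 12−22=-10≡16 → q
l(11): 11−22=-11≡15 → p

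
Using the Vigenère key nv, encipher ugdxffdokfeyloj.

hbqssaqjxartyjw

Repeat the key across the message: nvnvnvnvnvnvnvn
u(20)+n(13): 33≡7 → h
g(6)+v(21): 27≡1 → b
d(3)+n(13): 16 → q
x(23)+v(21): 44≡18 → s
f(5)+n(13): 18 → s
f(5)+v(21): 26≡0 → a
d(3)+n(13): 16 → q
o(14)+v(21): 35≡9 → j
k(10)+n(13): 23 → x
f(5)+v(21): 26≡0 → a
e(4)+n(13): 17 → r
y(24)+v(21): 45≡19 → t
l(11)+n(13): 24 → y
o(14)+v(21): 35≡9 → j
j(9)+n(13): 22 → w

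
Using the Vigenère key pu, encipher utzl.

Repeat the key across the message: pupu
u(20)+p(15): 35≡9 → j
t(19)+u(20): 39≡13 → n
z(25)+p(15): 40≡14 → o
l(11)+u(20): 31≡5 → f

jnof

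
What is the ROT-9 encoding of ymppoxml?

y(24): 24+9=33≡7 → h
m(12): 12+9=21 → v
p(15): 15+9=24 → y
p(15): 15+9=24 → y
o(14): 14+9=23 → x
x(23): 23+9=32≡6 → g
m(12): 12+9=21 → v
l(11): 11+9=20 → u

hvyyxgvu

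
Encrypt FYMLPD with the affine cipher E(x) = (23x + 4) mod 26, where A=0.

PKUXLV

F(5): 23·5+4=119≡15 → P
Y(24): 23·24+4=556≡10 → K
M(12): 23·12+4=280≡20 → U
L(11): 23·11+4=257≡23 → X
P(15): 23·15+4=349≡11 → L
D(3): 23·3+4=73≡21 → V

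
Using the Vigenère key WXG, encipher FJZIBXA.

Repeat the key across the message: WXGWXGW
F(5)+W(22): 27≡1 → B
J(9)+X(23): 32≡6 → G
Z(25)+G(6): 31≡5 → F
I(8)+W(22): 30≡4 → E
B(1)+X(23): 24 → Y
X(23)+G(6): 29≡3 → D
A(0)+W(22): 22 → W

BGFEYDW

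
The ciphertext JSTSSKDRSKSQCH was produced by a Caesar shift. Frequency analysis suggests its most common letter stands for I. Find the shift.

10

The most frequent ciphertext letter is S (appears 5 times).
S is position 18; I is position 8.
Shift = 10.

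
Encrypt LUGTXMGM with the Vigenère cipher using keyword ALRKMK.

LFXDJWGX

Repeat the key across the message: ALRKMKAL
L(11)+A(0): 11 → L
U(20)+L(11): 31≡5 → F
G(6)+R(17): 23 → X
T(19)+K(10): 29≡3 → D
X(23)+M(12): 35≡9 → J
M(12)+K(10): 22 → W
G(6)+A(0): 6 → G
M(12)+L(11): 23 → X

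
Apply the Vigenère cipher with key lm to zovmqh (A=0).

Repeat the key across the message: lmlmlm
z(25)+l(11): 36≡10 → k
o(14)+m(12): 26≡0 → a
v(21)+l(11): 32≡6 → g
m(12)+m(12): 24 → y
q(16)+l(11): 27≡1 → b
h(7)+m(12): 19 → t

kagybt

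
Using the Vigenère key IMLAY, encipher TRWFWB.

Repeat the key across the message: IMLAYI
T(19)+I(8): 27≡1 → B
R(17)+M(12): 29≡3 → D
W(22)+L(11): 33≡7 → H
F(5)+A(0): 5 → F
W(22)+Y(24): 46≡20 → U
B(1)+I(8): 9 → J

BDHFUJ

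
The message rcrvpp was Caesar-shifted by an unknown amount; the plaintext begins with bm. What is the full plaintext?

bmbfzz

From the crib: r(17)−b(1)=16, so the shift is 16.
Subtract 16 from each ciphertext letter:
r(17): 17−16=1 → b
c(2): 2−16=-14≡12 → m
r(17): 17−16=1 → b
v(21): 21−16=5 → f
p(15): 15−16=-1≡25 → z
p(15): 15−16=-1≡25 → z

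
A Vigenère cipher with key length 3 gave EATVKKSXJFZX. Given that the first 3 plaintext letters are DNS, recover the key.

Subtract each crib letter from the matching ciphertext letter (mod 26):
E(4)−D(3)=1 → B
A(0)−N(13)=-13≡13 → N
T(19)−S(18)=1 → B

BNB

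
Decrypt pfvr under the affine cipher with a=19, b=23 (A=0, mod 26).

qkem

The inverse of 19 mod 26 is 11, since 19·11=209≡1. Apply D(y)=11·(y−23) mod 26:
p(15): 11·(15−23)=-88≡16 → q
f(5): 11·(5−23)=-198≡10 → k
v(21): 11·(21−23)=-22≡4 → e
r(17): 11·(17−23)=-66≡12 → m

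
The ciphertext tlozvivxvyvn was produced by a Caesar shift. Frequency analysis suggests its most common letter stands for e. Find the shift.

17

The most frequent ciphertext letter is v (appears 4 times).
v is position 21; e is position 4.
Shift = 17.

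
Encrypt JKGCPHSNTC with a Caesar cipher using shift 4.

J(9): 9+4=13 → N
K(10): 10+4=14 → O
G(6): 6+4=10 → K
C(2): 2+4=6 → G
P(15): 15+4=19 → T
H(7): 7+4=11 → L
S(18): 18+4=22 → W
N(13): 13+4=17 → R
T(19): 19+4=23 → X
C(2): 2+4=6 → G

NOKGTLWRXG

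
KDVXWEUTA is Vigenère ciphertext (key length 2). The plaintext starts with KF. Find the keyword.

AY

Subtract each crib letter from the matching ciphertext letter (mod 26):
K(10)−K(10)=0 → A
D(3)−F(5)=-2≡24 → Y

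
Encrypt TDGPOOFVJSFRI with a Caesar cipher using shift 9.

T(19): 19+9=28≡2 → C
D(3): 3+9=12 → M
G(6): 6+9=15 → P
P(15): 15+9=24 → Y
O(14): 14+9=23 → X
O(14): 14+9=23 → X
F(5): 5+9=14 → O
V(21): 21+9=30≡4 → E
J(9): 9+9=18 → S
S(18): 18+9=27≡1 → B
F(5): 5+9=14 → O
R(17): 17+9=26≡0 → A
I(8): 8+9=17 → R

CMPYXXOESBOAR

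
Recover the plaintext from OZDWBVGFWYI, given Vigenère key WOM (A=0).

SLRANJKRKCU

Repeat the key across the ciphertext: WOMWOMWOMWO
O(14)−W(22): -8≡18 → S
Z(25)−O(14): 11 → L
D(3)−M(12): -9≡17 → R
W(22)−W(22): 0 → A
B(1)−O(14): -13≡13 → N
V(21)−M(12): 9 → J
G(6)−W(22): -16≡10 → K
F(5)−O(14): -9≡17 → R
W(22)−M(12): 10 → K
Y(24)−W(22): 2 → C
I(8)−O(14): -6≡20 → U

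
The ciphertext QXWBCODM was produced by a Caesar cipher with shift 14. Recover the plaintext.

Q(16): 16−14=2 → C
X(23): 23−14=9 → J
W(22): 22−14=8 → I
B(1): 1−14=-13≡13 → N
C(2): 2−14=-12≡14 → O
O(14): 14−14=0 → A
D(3): 3−14=-11≡15 → P
M(12): 12−14=-2≡24 → Y

CJINOAPY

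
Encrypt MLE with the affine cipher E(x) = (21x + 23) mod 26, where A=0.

M(12): 21·12+23=275≡15 → P
L(11): 21·11+23=254≡20 → U
E(4): 21·4+23=107≡3 → D

PUD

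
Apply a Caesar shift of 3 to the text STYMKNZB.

VWBPNQCE

S(18): 18+3=21 → V
T(19): 19+3=22 → W
Y(24): 24+3=27≡1 → B
M(12): 12+3=15 → P
K(10): 10+3=13 → N
N(13): 13+3=16 → Q
Z(25): 25+3=28≡2 → C
B(1): 1+3=4 → E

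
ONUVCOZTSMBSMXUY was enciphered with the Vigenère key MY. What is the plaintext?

CPIXQQNVGOPUAZIA

Repeat the key across the ciphertext: MYMYMYMYMYMYMYMY
O(14)−M(12): 2 → C
N(13)−Y(24): -11≡15 → P
U(20)−M(12): 8 → I
V(21)−Y(24): -3≡23 → X
C(2)−M(12): -10≡16 → Q
O(14)−Y(24): -10≡16 → Q
Z(25)−M(12): 13 → N
T(19)−Y(24): -5≡21 → V
S(18)−M(12): 6 → G
M(12)−Y(24): -12≡14 → O
B(1)−M(12): -11≡15 → P
S(18)−Y(24): -6≡20 → U
M(12)−M(12): 0 → A
X(23)−Y(24): -1≡25 → Z
U(20)−M(12): 8 → I
Y(24)−Y(24): 0 → A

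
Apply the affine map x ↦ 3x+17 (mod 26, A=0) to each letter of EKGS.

DVJT

E(4): 3·4+17=29≡3 → D
K(10): 3·10+17=47≡21 → V
G(6): 3·6+17=35≡9 → J
S(18): 3·18+17=71≡19 → T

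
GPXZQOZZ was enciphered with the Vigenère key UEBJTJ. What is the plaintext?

Repeat the key across the ciphertext: UEBJTJUE
G(6)−U(20): -14≡12 → M
P(15)−E(4): 11 → L
X(23)−B(1): 22 → W
Z(25)−J(9): 16 → Q
Q(16)−T(19): -3≡23 → X
O(14)−J(9): 5 → F
Z(25)−U(20): 5 → F
Z(25)−E(4): 21 → V

MLWQXFFV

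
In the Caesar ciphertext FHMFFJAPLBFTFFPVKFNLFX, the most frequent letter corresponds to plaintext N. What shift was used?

The most frequent ciphertext letter is F (appears 8 times).
F is position 5; N is position 13.
Shift = -8≡18.

18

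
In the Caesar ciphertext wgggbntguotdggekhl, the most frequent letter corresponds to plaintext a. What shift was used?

6

The most frequent ciphertext letter is g (appears 6 times).
g is position 6; a is position 0.
Shift = 6.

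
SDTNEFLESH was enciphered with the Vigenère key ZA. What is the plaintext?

Repeat the key across the ciphertext: ZAZAZAZAZA
S(18)−Z(25): -7≡19 → T
D(3)−A(0): 3 → D
T(19)−Z(25): -6≡20 → U
N(13)−A(0): 13 → N
E(4)−Z(25): -21≡5 → F
F(5)−A(0): 5 → F
L(11)−Z(25): -14≡12 → M
E(4)−A(0): 4 → E
S(18)−Z(25): -7≡19 → T
H(7)−A(0): 7 → H

TDUNFFMETH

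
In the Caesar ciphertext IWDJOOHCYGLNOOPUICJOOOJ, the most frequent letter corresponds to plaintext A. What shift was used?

14

The most frequent ciphertext letter is O (appears 7 times).
O is position 14; A is position 0.
Shift = 14.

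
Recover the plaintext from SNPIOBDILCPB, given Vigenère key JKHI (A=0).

Repeat the key across the ciphertext: JKHIJKHIJKHI
S(18)−J(9): 9 → J
N(13)−K(10): 3 → D
P(15)−H(7): 8 → I
I(8)−I(8): 0 → A
O(14)−J(9): 5 → F
B(1)−K(10): -9≡17 → R
D(3)−H(7): -4≡22 → W
I(8)−I(8): 0 → A
L(11)−J(9): 2 → C
C(2)−K(10): -8≡18 → S
P(15)−H(7): 8 → I
B(1)−I(8): -7≡19 → T

JDIAFRWACSIT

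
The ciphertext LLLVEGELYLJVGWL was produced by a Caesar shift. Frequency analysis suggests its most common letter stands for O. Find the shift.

23

The most frequent ciphertext letter is L (appears 6 times).
L is position 11; O is position 14.
Shift = -3≡23.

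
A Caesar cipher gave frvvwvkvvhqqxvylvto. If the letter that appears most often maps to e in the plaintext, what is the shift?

The most frequent ciphertext letter is v (appears 7 times).
v is position 21; e is position 4.
Shift = 17.

17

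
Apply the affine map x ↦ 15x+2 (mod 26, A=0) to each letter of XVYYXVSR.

JFYYJFMX

X(23): 15·23+2=347≡9 → J
V(21): 15·21+2=317≡5 → F
Y(24): 15·24+2=362≡24 → Y
Y(24): 15·24+2=362≡24 → Y
X(23): 15·23+2=347≡9 → J
V(21): 15·21+2=317≡5 → F
S(18): 15·18+2=272≡12 → M
R(17): 15·17+2=257≡23 → X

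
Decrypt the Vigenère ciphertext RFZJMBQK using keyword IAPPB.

Repeat the key across the ciphertext: IAPPBIAP
R(17)−I(8): 9 → J
F(5)−A(0): 5 → F
Z(25)−P(15): 10 → K
J(9)−P(15): -6≡20 → U
M(12)−B(1): 11 → L
B(1)−I(8): -7≡19 → T
Q(16)−A(0): 16 → Q
K(10)−P(15): -5≡21 → V

JFKULTQV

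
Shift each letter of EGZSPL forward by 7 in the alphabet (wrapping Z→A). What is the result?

E(4): 4+7=11 → L
G(6): 6+7=13 → N
Z(25): 25+7=32≡6 → G
S(18): 18+7=25 → Z
P(15): 15+7=22 → W
L(11): 11+7=18 → S

LNGZWS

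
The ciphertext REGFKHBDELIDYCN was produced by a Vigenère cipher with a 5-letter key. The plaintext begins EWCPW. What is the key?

NIEQO

Subtract each crib letter from the matching ciphertext letter (mod 26):
R(17)−E(4)=13 → N
E(4)−W(22)=-18≡8 → I
G(6)−C(2)=4 → E
F(5)−P(15)=-10≡16 → Q
K(10)−W(22)=-12≡14 → O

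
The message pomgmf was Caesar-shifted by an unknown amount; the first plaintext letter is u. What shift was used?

21

From the crib: p(15)−u(20)=-5≡21, so the shift is 21.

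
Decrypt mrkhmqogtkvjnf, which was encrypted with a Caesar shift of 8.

m(12): 12−8=4 → e
r(17): 17−8=9 → j
k(10): 10−8=2 → c
h(7): 7−8=-1≡25 → z
m(12): 12−8=4 → e
q(16): 16−8=8 → i
o(14): 14−8=6 → g
g(6): 6−8=-2≡24 → y
t(19): 19−8=11 → l
k(10): 10−8=2 → c
v(21): 21−8=13 → n
j(9): 9−8=1 → b
n(13): 13−8=5 → f
f(5): 5−8=-3≡23 → x

ejczeigylcnbfx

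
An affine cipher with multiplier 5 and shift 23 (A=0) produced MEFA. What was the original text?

DRML

The inverse of 5 mod 26 is 21, since 5·21=105≡1. Apply D(y)=21·(y−23) mod 26:
M(12): 21·(12−23)=-231≡3 → D
E(4): 21·(4−23)=-399≡17 → R
F(5): 21·(5−23)=-378≡12 → M
A(0): 21·(0−23)=-483≡11 → L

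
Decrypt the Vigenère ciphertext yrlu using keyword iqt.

Repeat the key across the ciphertext: iqti
y(24)−i(8): 16 → q
r(17)−q(16): 1 → b
l(11)−t(19): -8≡18 → s
u(20)−i(8): 12 → m

qbsm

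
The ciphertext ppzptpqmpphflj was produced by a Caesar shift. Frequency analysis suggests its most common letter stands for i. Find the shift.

The most frequent ciphertext letter is p (appears 6 times).
p is position 15; i is position 8.
Shift = 7.

7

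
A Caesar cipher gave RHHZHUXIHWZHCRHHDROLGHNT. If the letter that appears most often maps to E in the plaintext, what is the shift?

3

The most frequent ciphertext letter is H (appears 8 times).
H is position 7; E is position 4.
Shift = 3.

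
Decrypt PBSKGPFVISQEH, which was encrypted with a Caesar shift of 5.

P(15): 15−5=10 → K
B(1): 1−5=-4≡22 → W
S(18): 18−5=13 → N
K(10): 10−5=5 → F
G(6): 6−5=1 → B
P(15): 15−5=10 → K
F(5): 5−5=0 → A
V(21): 21−5=16 → Q
I(8): 8−5=3 → D
S(18): 18−5=13 → N
Q(16): 16−5=11 → L
E(4): 4−5=-1≡25 → Z
H(7): 7−5=2 → C

KWNFBKAQDNLZC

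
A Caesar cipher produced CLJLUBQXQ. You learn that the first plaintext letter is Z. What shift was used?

From the crib: C(2)−Z(25)=-23≡3, so the shift is 3.

3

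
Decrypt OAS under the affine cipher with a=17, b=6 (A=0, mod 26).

CSQ

The inverse of 17 mod 26 is 23, since 17·23=391≡1. Apply D(y)=23·(y−6) mod 26:
O(14): 23·(14−6)=184≡2 → C
A(0): 23·(0−6)=-138≡18 → S
S(18): 23·(18−6)=276≡16 → Q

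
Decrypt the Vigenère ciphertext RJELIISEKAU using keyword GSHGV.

LRXFNCAXEFO

Repeat the key across the ciphertext: GSHGVGSHGVG
R(17)−G(6): 11 → L
J(9)−S(18): -9≡17 → R
E(4)−H(7): -3≡23 → X
L(11)−G(6): 5 → F
I(8)−V(21): -13≡13 → N
I(8)−G(6): 2 → C
S(18)−S(18): 0 → A
E(4)−H(7): -3≡23 → X
K(10)−G(6): 4 → E
A(0)−V(21): -21≡5 → F
U(20)−G(6): 14 → O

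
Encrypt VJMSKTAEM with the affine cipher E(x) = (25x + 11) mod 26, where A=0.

V(21): 25·21+11=536≡16 → Q
J(9): 25·9+11=236≡2 → C
M(12): 25·12+11=311≡25 → Z
S(18): 25·18+11=461≡19 → T
K(10): 25·10+11=261≡1 → B
T(19): 25·19+11=486≡18 → S
A(0): 25·0+11=11 → L
E(4): 25·4+11=111≡7 → H
M(12): 25·12+11=311≡25 → Z

QCZTBSLHZ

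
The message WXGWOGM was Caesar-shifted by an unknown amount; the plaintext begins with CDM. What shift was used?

20

From the crib: W(22)−C(2)=20, so the shift is 20.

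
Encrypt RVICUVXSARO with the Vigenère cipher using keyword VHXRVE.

Repeat the key across the message: VHXRVEVHXRV
R(17)+V(21): 38≡12 → M
V(21)+H(7): 28≡2 → C
I(8)+X(23): 31≡5 → F
C(2)+R(17): 19 → T
U(20)+V(21): 41≡15 → P
V(21)+E(4): 25 → Z
X(23)+V(21): 44≡18 → S
S(18)+H(7): 25 → Z
A(0)+X(23): 23 → X
R(17)+R(17): 34≡8 → I
O(14)+V(21): 35≡9 → J

MCFTPZSZXIJ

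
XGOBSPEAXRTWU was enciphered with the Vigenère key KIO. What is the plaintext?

NYARKBUSJHLIK

Repeat the key across the ciphertext: KIOKIOKIOKIOK
X(23)−K(10): 13 → N
G(6)−I(8): -2≡24 → Y
O(14)−O(14): 0 → A
B(1)−K(10): -9≡17 → R
S(18)−I(8): 10 → K
P(15)−O(14): 1 → B
E(4)−K(10): -6≡20 → U
A(0)−I(8): -8≡18 → S
X(23)−O(14): 9 → J
R(17)−K(10): 7 → H
T(19)−I(8): 11 → L
W(22)−O(14): 8 → I
U(20)−K(10): 10 → K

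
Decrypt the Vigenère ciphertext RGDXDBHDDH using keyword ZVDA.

Repeat the key across the ciphertext: ZVDAZVDAZV
R(17)−Z(25): -8≡18 → S
G(6)−V(21): -15≡11 → L
D(3)−D(3): 0 → A
X(23)−A(0): 23 → X
D(3)−Z(25): -22≡4 → E
B(1)−V(21): -20≡6 → G
H(7)−D(3): 4 → E
D(3)−A(0): 3 → D
D(3)−Z(25): -22≡4 → E
H(7)−V(21): -14≡12 → M

SLAXEGEDEM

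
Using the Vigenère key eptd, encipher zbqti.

dqjwm

Repeat the key across the message: eptde
z(25)+e(4): 29≡3 → d
b(1)+p(15): 16 → q
q(16)+t(19): 35≡9 → j
t(19)+d(3): 22 → w
i(8)+e(4): 12 → m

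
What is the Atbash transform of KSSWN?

K(10) → P(15)
S(18) → H(7)
S(18) → H(7)
W(22) → D(3)
N(13) → M(12)

PHHDM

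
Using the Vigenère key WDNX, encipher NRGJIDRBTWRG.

Repeat the key across the message: WDNXWDNXWDNX
N(13)+W(22): 35≡9 → J
R(17)+D(3): 20 → U
G(6)+N(13): 19 → T
J(9)+X(23): 32≡6 → G
I(8)+W(22): 30≡4 → E
D(3)+D(3): 6 → G
R(17)+N(13): 30≡4 → E
B(1)+X(23): 24 → Y
T(19)+W(22): 41≡15 → P
W(22)+D(3): 25 → Z
R(17)+N(13): 30≡4 → E
G(6)+X(23): 29≡3 → D

JUTGEGEYPZED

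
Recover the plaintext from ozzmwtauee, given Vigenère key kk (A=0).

Repeat the key across the ciphertext: kkkkkkkkkk
o(14)−k(10): 4 → e
z(25)−k(10): 15 → p
z(25)−k(10): 15 → p
m(12)−k(10): 2 → c
w(22)−k(10): 12 → m
t(19)−k(10): 9 → j
a(0)−k(10): -10≡16 → q
u(20)−k(10): 10 → k
e(4)−k(10): -6≡20 → u
e(4)−k(10): -6≡20 → u

eppcmjqkuu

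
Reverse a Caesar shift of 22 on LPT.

PTX

L(11): 11−22=-11≡15 → P
P(15): 15−22=-7≡19 → T
T(19): 19−22=-3≡23 → X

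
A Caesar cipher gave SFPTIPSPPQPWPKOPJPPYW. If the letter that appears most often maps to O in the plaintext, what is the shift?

1

The most frequent ciphertext letter is P (appears 9 times).
P is position 15; O is position 14.
Shift = 1.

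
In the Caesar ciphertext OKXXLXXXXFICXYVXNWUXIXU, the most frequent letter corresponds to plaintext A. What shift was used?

23

The most frequent ciphertext letter is X (appears 10 times).
X is position 23; A is position 0.
Shift = 23.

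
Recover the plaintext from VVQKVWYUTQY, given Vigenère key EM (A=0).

RJMYRKUIPEU

Repeat the key across the ciphertext: EMEMEMEMEME
V(21)−E(4): 17 → R
V(21)−M(12): 9 → J
Q(16)−E(4): 12 → M
K(10)−M(12): -2≡24 → Y
V(21)−E(4): 17 → R
W(22)−M(12): 10 → K
Y(24)−E(4): 20 → U
U(20)−M(12): 8 → I
T(19)−E(4): 15 → P
Q(16)−M(12): 4 → E
Y(24)−E(4): 20 → U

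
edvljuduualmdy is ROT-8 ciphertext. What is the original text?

wvndbmvmmsdevq

e(4): 4−8=-4≡22 → w
d(3): 3−8=-5≡21 → v
v(21): 21−8=13 → n
l(11): 11−8=3 → d
j(9): 9−8=1 → b
u(20): 20−8=12 → m
d(3): 3−8=-5≡21 → v
u(20): 20−8=12 → m
u(20): 20−8=12 → m
a(0): 0−8=-8≡18 → s
l(11): 11−8=3 → d
m(12): 12−8=4 → e
d(3): 3−8=-5≡21 → v
y(24): 24−8=16 → q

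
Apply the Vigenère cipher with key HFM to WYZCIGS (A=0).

DDLJNSZ

Repeat the key across the message: HFMHFMH
W(22)+H(7): 29≡3 → D
Y(24)+F(5): 29≡3 → D
Z(25)+M(12): 37≡11 → L
C(2)+H(7): 9 → J
I(8)+F(5): 13 → N
G(6)+M(12): 18 → S
S(18)+H(7): 25 → Z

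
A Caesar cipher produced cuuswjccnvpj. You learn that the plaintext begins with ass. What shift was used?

From the crib: c(2)−a(0)=2, so the shift is 2.

2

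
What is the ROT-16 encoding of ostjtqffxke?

eijzjgvvnau

o(14): 14+16=30≡4 → e
s(18): 18+16=34≡8 → i
t(19): 19+16=35≡9 → j
j(9): 9+16=25 → z
t(19): 19+16=35≡9 → j
q(16): 16+16=32≡6 → g
f(5): 5+16=21 → v
f(5): 5+16=21 → v
x(23): 23+16=39≡13 → n
k(10): 10+16=26≡0 → a
e(4): 4+16=20 → u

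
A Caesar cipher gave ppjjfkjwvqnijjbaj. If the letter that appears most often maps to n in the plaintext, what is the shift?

22

The most frequent ciphertext letter is j (appears 6 times).
j is position 9; n is position 13.
Shift = -4≡22.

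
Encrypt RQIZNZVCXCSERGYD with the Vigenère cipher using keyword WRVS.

NHDRJQQUTTNWNXTV

Repeat the key across the message: WRVSWRVSWRVSWRVS
R(17)+W(22): 39≡13 → N
Q(16)+R(17): 33≡7 → H
I(8)+V(21): 29≡3 → D
Z(25)+S(18): 43≡17 → R
N(13)+W(22): 35≡9 → J
Z(25)+R(17): 42≡16 → Q
V(21)+V(21): 42≡16 → Q
C(2)+S(18): 20 → U
X(23)+W(22): 45≡19 → T
C(2)+R(17): 19 → T
S(18)+V(21): 39≡13 → N
E(4)+S(18): 22 → W
R(17)+W(22): 39≡13 → N
G(6)+R(17): 23 → X
Y(24)+V(21): 45≡19 → T
D(3)+S(18): 21 → V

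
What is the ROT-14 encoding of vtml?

jhaz

v(21): 21+14=35≡9 → j
t(19): 19+14=33≡7 → h
m(12): 12+14=26≡0 → a
l(11): 11+14=25 → z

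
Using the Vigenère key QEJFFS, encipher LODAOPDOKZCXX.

Repeat the key across the message: QEJFFSQEJFFSQ
L(11)+Q(16): 27≡1 → B
O(14)+E(4): 18 → S
D(3)+J(9): 12 → M
A(0)+F(5): 5 → F
O(14)+F(5): 19 → T
P(15)+S(18): 33≡7 → H
D(3)+Q(16): 19 → T
O(14)+E(4): 18 → S
K(10)+J(9): 19 → T
Z(25)+F(5): 30≡4 → E
C(2)+F(5): 7 → H
X(23)+S(18): 41≡15 → P
X(23)+Q(16): 39≡13 → N

BSMFTHTSTEHPN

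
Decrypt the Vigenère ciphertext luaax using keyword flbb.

gjzzs

Repeat the key across the ciphertext: flbbf
l(11)−f(5): 6 → g
u(20)−l(11): 9 → j
a(0)−b(1): -1≡25 → z
a(0)−b(1): -1≡25 → z
x(23)−f(5): 18 → s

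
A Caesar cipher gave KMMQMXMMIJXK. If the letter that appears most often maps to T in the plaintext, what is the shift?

19

The most frequent ciphertext letter is M (appears 5 times).
M is position 12; T is position 19.
Shift = -7≡19.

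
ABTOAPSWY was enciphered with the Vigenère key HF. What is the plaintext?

TWMJTKLRR

Repeat the key across the ciphertext: HFHFHFHFH
A(0)−H(7): -7≡19 → T
B(1)−F(5): -4≡22 → W
T(19)−H(7): 12 → M
O(14)−F(5): 9 → J
A(0)−H(7): -7≡19 → T
P(15)−F(5): 10 → K
S(18)−H(7): 11 → L
W(22)−F(5): 17 → R
Y(24)−H(7): 17 → R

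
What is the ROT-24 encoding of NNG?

N(13): 13+24=37≡11 → L
N(13): 13+24=37≡11 → L
G(6): 6+24=30≡4 → E

LLE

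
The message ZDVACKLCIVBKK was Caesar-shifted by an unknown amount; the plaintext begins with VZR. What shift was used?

From the crib: Z(25)−V(21)=4, so the shift is 4.

4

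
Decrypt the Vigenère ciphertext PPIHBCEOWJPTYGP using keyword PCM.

Repeat the key across the ciphertext: PCMPCMPCMPCMPCM
P(15)−P(15): 0 → A
P(15)−C(2): 13 → N
I(8)−M(12): -4≡22 → W
H(7)−P(15): -8≡18 → S
B(1)−C(2): -1≡25 → Z
C(2)−M(12): -10≡16 → Q
E(4)−P(15): -11≡15 → P
O(14)−C(2): 12 → M
W(22)−M(12): 10 → K
J(9)−P(15): -6≡20 → U
P(15)−C(2): 13 → N
T(19)−M(12): 7 → H
Y(24)−P(15): 9 → J
G(6)−C(2): 4 → E
P(15)−M(12): 3 → D

ANWSZQPMKUNHJED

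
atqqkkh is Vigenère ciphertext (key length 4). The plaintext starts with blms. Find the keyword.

Subtract each crib letter from the matching ciphertext letter (mod 26):
a(0)−b(1)=-1≡25 → z
t(19)−l(11)=8 → i
q(16)−m(12)=4 → e
q(16)−s(18)=-2≡24 → y

ziey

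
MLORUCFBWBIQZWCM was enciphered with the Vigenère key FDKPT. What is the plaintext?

Repeat the key across the ciphertext: FDKPTFDKPTFDKPTF
M(12)−F(5): 7 → H
L(11)−D(3): 8 → I
O(14)−K(10): 4 → E
R(17)−P(15): 2 → C
U(20)−T(19): 1 → B
C(2)−F(5): -3≡23 → X
F(5)−D(3): 2 → C
B(1)−K(10): -9≡17 → R
W(22)−P(15): 7 → H
B(1)−T(19): -18≡8 → I
I(8)−F(5): 3 → D
Q(16)−D(3): 13 → N
Z(25)−K(10): 15 → P
W(22)−P(15): 7 → H
C(2)−T(19): -17≡9 → J
M(12)−F(5): 7 → H

HIECBXCRHIDNPHJH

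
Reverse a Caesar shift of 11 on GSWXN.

VHLMC

G(6): 6−11=-5≡21 → V
S(18): 18−11=7 → H
W(22): 22−11=11 → L
X(23): 23−11=12 → M
N(13): 13−11=2 → C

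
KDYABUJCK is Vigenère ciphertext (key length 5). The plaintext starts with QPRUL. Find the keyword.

Subtract each crib letter from the matching ciphertext letter (mod 26):
K(10)−Q(16)=-6≡20 → U
D(3)−P(15)=-12≡14 → O
Y(24)−R(17)=7 → H
A(0)−U(20)=-20≡6 → G
B(1)−L(11)=-10≡16 → Q

UOHGQ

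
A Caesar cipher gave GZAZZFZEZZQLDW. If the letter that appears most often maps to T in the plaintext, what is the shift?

6

The most frequent ciphertext letter is Z (appears 6 times).
Z is position 25; T is position 19.
Shift = 6.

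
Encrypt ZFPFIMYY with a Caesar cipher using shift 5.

EKUKNRDD

Z(25): 25+5=30≡4 → E
F(5): 5+5=10 → K
P(15): 15+5=20 → U
F(5): 5+5=10 → K
I(8): 8+5=13 → N
M(12): 12+5=17 → R
Y(24): 24+5=29≡3 → D
Y(24): 24+5=29≡3 → D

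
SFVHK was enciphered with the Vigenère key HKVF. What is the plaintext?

LVACD

Repeat the key across the ciphertext: HKVFH
S(18)−H(7): 11 → L
F(5)−K(10): -5≡21 → V
V(21)−V(21): 0 → A
H(7)−F(5): 2 → C
K(10)−H(7): 3 → D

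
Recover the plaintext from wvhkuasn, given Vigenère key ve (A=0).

brmgzwxj

Repeat the key across the ciphertext: veveveve
w(22)−v(21): 1 → b
v(21)−e(4): 17 → r
h(7)−v(21): -14≡12 → m
k(10)−e(4): 6 → g
u(20)−v(21): -1≡25 → z
a(0)−e(4): -4≡22 → w
s(18)−v(21): -3≡23 → x
n(13)−e(4): 9 → j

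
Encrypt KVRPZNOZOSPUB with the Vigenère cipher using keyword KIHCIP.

UDYRHCYHVUXJL

Repeat the key across the message: KIHCIPKIHCIPK
K(10)+K(10): 20 → U
V(21)+I(8): 29≡3 → D
R(17)+H(7): 24 → Y
P(15)+C(2): 17 → R
Z(25)+I(8): 33≡7 → H
N(13)+P(15): 28≡2 → C
O(14)+K(10): 24 → Y
Z(25)+I(8): 33≡7 → H
O(14)+H(7): 21 → V
S(18)+C(2): 20 → U
P(15)+I(8): 23 → X
U(20)+P(15): 35≡9 → J
B(1)+K(10): 11 → L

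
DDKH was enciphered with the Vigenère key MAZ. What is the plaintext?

RDLV

Repeat the key across the ciphertext: MAZM
D(3)−M(12): -9≡17 → R
D(3)−A(0): 3 → D
K(10)−Z(25): -15≡11 → L
H(7)−M(12): -5≡21 → V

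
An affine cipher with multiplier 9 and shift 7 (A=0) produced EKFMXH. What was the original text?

RJUPWA

The inverse of 9 mod 26 is 3, since 9·3=27≡1. Apply D(y)=3·(y−7) mod 26:
E(4): 3·(4−7)=-9≡17 → R
K(10): 3·(10−7)=9 → J
F(5): 3·(5−7)=-6≡20 → U
M(12): 3·(12−7)=15 → P
X(23): 3·(23−7)=48≡22 → W
H(7): 3·(7−7)=0 → A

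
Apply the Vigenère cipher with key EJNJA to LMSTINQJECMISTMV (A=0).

Repeat the key across the message: EJNJAEJNJAEJNJAE
L(11)+E(4): 15 → P
M(12)+J(9): 21 → V
S(18)+N(13): 31≡5 → F
T(19)+J(9): 28≡2 → C
I(8)+A(0): 8 → I
N(13)+E(4): 17 → R
Q(16)+J(9): 25 → Z
J(9)+N(13): 22 → W
E(4)+J(9): 13 → N
C(2)+A(0): 2 → C
M(12)+E(4): 16 → Q
I(8)+J(9): 17 → R
S(18)+N(13): 31≡5 → F
T(19)+J(9): 28≡2 → C
M(12)+A(0): 12 → M
V(21)+E(4): 25 → Z

PVFCIRZWNCQRFCMZ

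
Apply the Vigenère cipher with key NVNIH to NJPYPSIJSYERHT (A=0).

AECGWFDWAFRMUB

Repeat the key across the message: NVNIHNVNIHNVNI
N(13)+N(13): 26≡0 → A
J(9)+V(21): 30≡4 → E
P(15)+N(13): 28≡2 → C
Y(24)+I(8): 32≡6 → G
P(15)+H(7): 22 → W
S(18)+N(13): 31≡5 → F
I(8)+V(21): 29≡3 → D
J(9)+N(13): 22 → W
S(18)+I(8): 26≡0 → A
Y(24)+H(7): 31≡5 → F
E(4)+N(13): 17 → R
R(17)+V(21): 38≡12 → M
H(7)+N(13): 20 → U
T(19)+I(8): 27≡1 → B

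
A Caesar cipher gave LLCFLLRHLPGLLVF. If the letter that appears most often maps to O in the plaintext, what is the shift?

The most frequent ciphertext letter is L (appears 7 times).
L is position 11; O is position 14.
Shift = -3≡23.

23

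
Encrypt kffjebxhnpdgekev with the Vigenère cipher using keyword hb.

rgmklceiuqkhlllw

Repeat the key across the message: hbhbhbhbhbhbhbhb
k(10)+h(7): 17 → r
f(5)+b(1): 6 → g
f(5)+h(7): 12 → m
j(9)+b(1): 10 → k
e(4)+h(7): 11 → l
b(1)+b(1): 2 → c
x(23)+h(7): 30≡4 → e
h(7)+b(1): 8 → i
n(13)+h(7): 20 → u
p(15)+b(1): 16 → q
d(3)+h(7): 10 → k
g(6)+b(1): 7 → h
e(4)+h(7): 11 → l
k(10)+b(1): 11 → l
e(4)+h(7): 11 → l
v(21)+b(1): 22 → w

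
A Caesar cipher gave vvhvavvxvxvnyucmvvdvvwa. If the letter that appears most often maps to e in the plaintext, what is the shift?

The most frequent ciphertext letter is v (appears 11 times).
v is position 21; e is position 4.
Shift = 17.

17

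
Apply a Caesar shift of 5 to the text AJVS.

A(0): 0+5=5 → F
J(9): 9+5=14 → O
V(21): 21+5=26≡0 → A
S(18): 18+5=23 → X

FOAX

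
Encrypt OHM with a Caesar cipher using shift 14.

O(14): 14+14=28≡2 → C
H(7): 7+14=21 → V
M(12): 12+14=26≡0 → A

CVA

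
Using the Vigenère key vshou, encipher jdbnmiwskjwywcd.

Repeat the key across the message: vshouvshouvshou
j(9)+v(21): 30≡4 → e
d(3)+s(18): 21 → v
b(1)+h(7): 8 → i
n(13)+o(14): 27≡1 → b
m(12)+u(20): 32≡6 → g
i(8)+v(21): 29≡3 → d
w(22)+s(18): 40≡14 → o
s(18)+h(7): 25 → z
k(10)+o(14): 24 → y
j(9)+u(20): 29≡3 → d
w(22)+v(21): 43≡17 → r
y(24)+s(18): 42≡16 → q
w(22)+h(7): 29≡3 → d
c(2)+o(14): 16 → q
d(3)+u(20): 23 → x

evibgdozydrqdqx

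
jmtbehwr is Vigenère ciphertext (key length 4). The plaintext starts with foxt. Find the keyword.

Subtract each crib letter from the matching ciphertext letter (mod 26):
j(9)−f(5)=4 → e
m(12)−o(14)=-2≡24 → y
t(19)−x(23)=-4≡22 → w
b(1)−t(19)=-18≡8 → i

eywi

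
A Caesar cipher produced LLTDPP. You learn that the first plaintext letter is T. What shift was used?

18

From the crib: L(11)−T(19)=-8≡18, so the shift is 18.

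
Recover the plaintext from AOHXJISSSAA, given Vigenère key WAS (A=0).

Repeat the key across the ciphertext: WASWASWASWA
A(0)−W(22): -22≡4 → E
O(14)−A(0): 14 → O
H(7)−S(18): -11≡15 → P
X(23)−W(22): 1 → B
J(9)−A(0): 9 → J
I(8)−S(18): -10≡16 → Q
S(18)−W(22): -4≡22 → W
S(18)−A(0): 18 → S
S(18)−S(18): 0 → A
A(0)−W(22): -22≡4 → E
A(0)−A(0): 0 → A

EOPBJQWSAEA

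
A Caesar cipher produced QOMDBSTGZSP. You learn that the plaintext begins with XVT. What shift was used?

From the crib: Q(16)−X(23)=-7≡19, so the shift is 19.

19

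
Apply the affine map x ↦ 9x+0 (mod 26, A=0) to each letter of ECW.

E(4): 9·4+0=36≡10 → K
C(2): 9·2+0=18 → S
W(22): 9·22+0=198≡16 → Q

KSQ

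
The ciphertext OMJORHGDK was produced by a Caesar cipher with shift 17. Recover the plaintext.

XVSXAQPMT

O(14): 14−17=-3≡23 → X
M(12): 12−17=-5≡21 → V
J(9): 9−17=-8≡18 → S
O(14): 14−17=-3≡23 → X
R(17): 17−17=0 → A
H(7): 7−17=-10≡16 → Q
G(6): 6−17=-11≡15 → P
D(3): 3−17=-14≡12 → M
K(10): 10−17=-7≡19 → T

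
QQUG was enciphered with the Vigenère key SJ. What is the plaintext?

YHCX

Repeat the key across the ciphertext: SJSJ
Q(16)−S(18): -2≡24 → Y
Q(16)−J(9): 7 → H
U(20)−S(18): 2 → C
G(6)−J(9): -3≡23 → X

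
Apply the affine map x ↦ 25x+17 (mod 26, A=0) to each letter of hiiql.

kjjbg

h(7): 25·7+17=192≡10 → k
i(8): 25·8+17=217≡9 → j
i(8): 25·8+17=217≡9 → j
q(16): 25·16+17=417≡1 → b
l(11): 25·11+17=292≡6 → g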